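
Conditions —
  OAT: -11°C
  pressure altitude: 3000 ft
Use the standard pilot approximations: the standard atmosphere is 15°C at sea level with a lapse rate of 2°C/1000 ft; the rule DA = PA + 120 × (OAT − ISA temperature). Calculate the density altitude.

ISA temperature at 3000 ft = 15 − 2 × (3000/1000) = 9°C.
ISA deviation = -11 − 9 = -20°C.
Density altitude = 3000 + 120 × (-20) = 3000 + (-2400) = 600 ft.

600 ft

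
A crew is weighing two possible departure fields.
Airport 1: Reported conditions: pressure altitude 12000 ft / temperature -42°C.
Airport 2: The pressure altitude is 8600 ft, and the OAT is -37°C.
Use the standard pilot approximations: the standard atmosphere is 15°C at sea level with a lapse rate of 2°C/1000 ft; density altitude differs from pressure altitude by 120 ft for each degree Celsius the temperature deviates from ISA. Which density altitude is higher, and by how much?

Airport 1: ISA temp = -9°C, deviation -33°C, DA = 12000 + 120 × (-33) = 8040 ft.
Airport 2: ISA temp = -2.2°C, deviation -34.8°C, DA = 8600 + 120 × (-34.8) = 4424 ft.
Airport 1 is higher by 8040 − 4424 = 3616 ft.

Airport 1 by 3616 ft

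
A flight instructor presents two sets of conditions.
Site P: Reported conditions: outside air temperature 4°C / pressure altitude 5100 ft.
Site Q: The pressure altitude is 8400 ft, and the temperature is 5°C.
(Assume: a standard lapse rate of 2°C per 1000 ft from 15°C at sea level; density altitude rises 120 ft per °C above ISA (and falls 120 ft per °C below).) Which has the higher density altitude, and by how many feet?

Site P: ISA temp = 4.8°C, deviation -0.8°C, DA = 5100 + 120 × (-0.8) = 5004 ft.
Site Q: ISA temp = -1.8°C, deviation +6.8°C, DA = 8400 + 120 × 6.8 = 9216 ft.
Site Q is higher by 9216 − 5004 = 4212 ft.

Site Q by 4212 ft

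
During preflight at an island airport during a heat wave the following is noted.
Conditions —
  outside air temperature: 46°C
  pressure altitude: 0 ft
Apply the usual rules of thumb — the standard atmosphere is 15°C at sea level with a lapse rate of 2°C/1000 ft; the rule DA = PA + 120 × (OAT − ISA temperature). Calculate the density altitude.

3720 ft

ISA temperature at 0 ft = 15 − 2 × (0/1000) = 15°C.
ISA deviation = 46 − 15 = +31°C.
Density altitude = 0 + 120 × (31) = 0 + (+3720) = 3720 ft.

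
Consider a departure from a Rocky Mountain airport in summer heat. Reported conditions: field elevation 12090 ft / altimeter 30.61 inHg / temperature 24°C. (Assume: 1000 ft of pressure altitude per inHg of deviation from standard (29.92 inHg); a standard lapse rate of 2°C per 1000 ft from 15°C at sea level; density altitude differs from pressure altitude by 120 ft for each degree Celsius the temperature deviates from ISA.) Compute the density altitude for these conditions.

Pressure altitude = 12090 + (29.92 − 30.61) × 1000 = 12090 + (-690) = 11400 ft.
ISA temperature at 11400 ft = 15 − 2 × (11400/1000) = -7.8°C.
ISA deviation = 24 − (-7.8) = +31.8°C.
Density altitude = 11400 + 120 × (31.8) = 15216 ft.

15216 ft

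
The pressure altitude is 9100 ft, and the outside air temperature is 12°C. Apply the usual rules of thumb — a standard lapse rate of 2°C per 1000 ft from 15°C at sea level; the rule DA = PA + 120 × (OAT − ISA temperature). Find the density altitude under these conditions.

ISA temperature at 9100 ft = 15 − 2 × (9100/1000) = -3.2°C.
ISA deviation = 12 − (-3.2) = +15.2°C.
Density altitude = 9100 + 120 × (15.2) = 9100 + (+1824) = 10924 ft.

10924 ft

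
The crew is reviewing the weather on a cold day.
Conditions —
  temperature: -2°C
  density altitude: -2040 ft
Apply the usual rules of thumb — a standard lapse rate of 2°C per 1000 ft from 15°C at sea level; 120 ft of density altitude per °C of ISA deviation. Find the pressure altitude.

0 ft

DA = PA + 120 × (OAT − (15 − 2·PA/1000)) = PA + 120·OAT − 1800 + 0.24·PA = 1.24·PA + 120·OAT − 1800.
So 1.24·PA = -2040 − 120 × (-2) + 1800 = 0.
PA = 0 / 1.24 = 0 ft.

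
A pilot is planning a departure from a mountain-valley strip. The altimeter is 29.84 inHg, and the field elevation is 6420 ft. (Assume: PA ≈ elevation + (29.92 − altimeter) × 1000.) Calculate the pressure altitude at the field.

6500 ft

Pressure correction = (29.92 − 29.84) × 1000 = +80 ft.
Pressure altitude = 6420 + (+80) = 6500 ft.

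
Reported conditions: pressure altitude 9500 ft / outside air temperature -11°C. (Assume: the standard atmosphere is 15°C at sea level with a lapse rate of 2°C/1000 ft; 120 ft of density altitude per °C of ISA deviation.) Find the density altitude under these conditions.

8660 ft

ISA temperature at 9500 ft = 15 − 2 × (9500/1000) = -4°C.
ISA deviation = -11 − (-4) = -7°C.
Density altitude = 9500 + 120 × (-7) = 9500 + (-840) = 8660 ft.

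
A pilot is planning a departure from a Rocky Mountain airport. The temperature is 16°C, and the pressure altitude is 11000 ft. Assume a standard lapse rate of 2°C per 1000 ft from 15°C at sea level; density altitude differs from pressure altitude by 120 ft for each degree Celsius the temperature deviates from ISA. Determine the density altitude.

ISA temperature at 11000 ft = 15 − 2 × (11000/1000) = -7°C.
ISA deviation = 16 − (-7) = +23°C.
Density altitude = 11000 + 120 × (23) = 11000 + (+2760) = 13760 ft.

13760 ft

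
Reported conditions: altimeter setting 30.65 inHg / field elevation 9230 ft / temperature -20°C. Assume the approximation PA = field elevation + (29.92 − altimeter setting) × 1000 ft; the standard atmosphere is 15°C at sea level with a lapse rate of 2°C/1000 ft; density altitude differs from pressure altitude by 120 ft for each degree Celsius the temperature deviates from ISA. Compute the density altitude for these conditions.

6340 ft

Pressure altitude = 9230 + (29.92 − 30.65) × 1000 = 9230 + (-730) = 8500 ft.
ISA temperature at 8500 ft = 15 − 2 × (8500/1000) = -2°C.
ISA deviation = -20 − (-2) = -18°C.
Density altitude = 8500 + 120 × (-18) = 6340 ft.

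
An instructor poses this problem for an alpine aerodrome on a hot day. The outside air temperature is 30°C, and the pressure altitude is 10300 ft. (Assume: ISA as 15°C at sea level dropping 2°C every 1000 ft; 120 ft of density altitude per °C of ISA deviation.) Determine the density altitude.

ISA temperature at 10300 ft = 15 − 2 × (10300/1000) = -5.6°C.
ISA deviation = 30 − (-5.6) = +35.6°C.
Density altitude = 10300 + 120 × (35.6) = 10300 + (+4272) = 14572 ft.

14572 ft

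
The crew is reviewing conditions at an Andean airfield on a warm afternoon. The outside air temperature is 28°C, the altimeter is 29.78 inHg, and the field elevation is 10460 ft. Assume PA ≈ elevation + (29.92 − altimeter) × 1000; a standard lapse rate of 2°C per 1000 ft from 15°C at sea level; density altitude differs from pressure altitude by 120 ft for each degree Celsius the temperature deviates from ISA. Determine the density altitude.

Pressure altitude = 10460 + (29.92 − 29.78) × 1000 = 10460 + (+140) = 10600 ft.
ISA temperature at 10600 ft = 15 − 2 × (10600/1000) = -6.2°C.
ISA deviation = 28 − (-6.2) = +34.2°C.
Density altitude = 10600 + 120 × (34.2) = 14704 ft.

14704 ft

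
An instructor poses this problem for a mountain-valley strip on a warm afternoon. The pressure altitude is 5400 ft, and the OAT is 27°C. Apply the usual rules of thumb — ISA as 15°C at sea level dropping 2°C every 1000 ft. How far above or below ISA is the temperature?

ISA temperature at 5400 ft = 15 − 2 × (5400/1000) = 4.2°C.
Deviation = OAT − ISA = 27 − 4.2 = +22.8°C.

ISA+22.8°C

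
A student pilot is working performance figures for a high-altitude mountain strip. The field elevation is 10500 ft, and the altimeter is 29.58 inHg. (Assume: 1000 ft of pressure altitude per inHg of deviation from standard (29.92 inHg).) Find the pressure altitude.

10840 ft

Pressure correction = (29.92 − 29.58) × 1000 = +340 ft.
Pressure altitude = 10500 + (+340) = 10840 ft.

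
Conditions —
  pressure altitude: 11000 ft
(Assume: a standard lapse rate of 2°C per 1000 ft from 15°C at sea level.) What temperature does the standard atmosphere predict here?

ISA temperature = 15 − 2 × (11000/1000) = 15 − 22 = -7°C.

-7°C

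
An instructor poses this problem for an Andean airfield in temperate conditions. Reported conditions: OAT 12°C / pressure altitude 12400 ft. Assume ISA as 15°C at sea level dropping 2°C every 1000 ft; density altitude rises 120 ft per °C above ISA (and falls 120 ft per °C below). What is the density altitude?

15016 ft

ISA temperature at 12400 ft = 15 − 2 × (12400/1000) = -9.8°C.
ISA deviation = 12 − (-9.8) = +21.8°C.
Density altitude = 12400 + 120 × (21.8) = 12400 + (+2616) = 15016 ft.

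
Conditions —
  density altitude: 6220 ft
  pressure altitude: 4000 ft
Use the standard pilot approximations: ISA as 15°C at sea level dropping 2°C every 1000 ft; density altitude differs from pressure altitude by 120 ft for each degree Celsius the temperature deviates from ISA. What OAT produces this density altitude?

25.5°C

Density altitude − pressure altitude = 6220 − 4000 = +2220 ft.
At 120 ft/°C that is an ISA deviation of 2220/120 = +18.5°C.
ISA temperature at 4000 ft = 15 − 2 × (4000/1000) = 7°C.
OAT = ISA + deviation = 7 + (+18.5) = 25.5°C.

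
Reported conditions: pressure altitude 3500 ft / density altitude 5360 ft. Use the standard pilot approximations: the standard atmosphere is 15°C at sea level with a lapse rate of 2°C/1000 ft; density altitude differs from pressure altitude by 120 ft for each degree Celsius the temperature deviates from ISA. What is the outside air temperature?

Density altitude − pressure altitude = 5360 − 3500 = +1860 ft.
At 120 ft/°C that is an ISA deviation of 1860/120 = +15.5°C.
ISA temperature at 3500 ft = 15 − 2 × (3500/1000) = 8°C.
OAT = ISA + deviation = 8 + (+15.5) = 23.5°C.

23.5°C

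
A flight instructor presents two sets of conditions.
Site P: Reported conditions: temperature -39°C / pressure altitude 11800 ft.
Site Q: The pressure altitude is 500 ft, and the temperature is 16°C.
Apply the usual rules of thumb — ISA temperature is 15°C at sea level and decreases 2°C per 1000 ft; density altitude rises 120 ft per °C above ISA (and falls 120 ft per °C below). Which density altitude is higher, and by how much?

Site P by 7412 ft

Site P: ISA temp = -8.6°C, deviation -30.4°C, DA = 11800 + 120 × (-30.4) = 8152 ft.
Site Q: ISA temp = 14°C, deviation +2°C, DA = 500 + 120 × 2 = 740 ft.
Site P is higher by 8152 − 740 = 7412 ft.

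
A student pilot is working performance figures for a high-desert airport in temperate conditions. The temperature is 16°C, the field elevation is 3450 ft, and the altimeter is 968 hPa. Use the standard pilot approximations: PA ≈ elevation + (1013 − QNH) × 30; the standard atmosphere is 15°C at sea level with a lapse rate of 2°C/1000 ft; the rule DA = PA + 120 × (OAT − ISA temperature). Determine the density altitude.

Pressure altitude = 3450 + (1013 − 968) × 30 = 3450 + (+1350) = 4800 ft.
ISA temperature at 4800 ft = 15 − 2 × (4800/1000) = 5.4°C.
ISA deviation = 16 − 5.4 = +10.6°C.
Density altitude = 4800 + 120 × (10.6) = 6072 ft.

6072 ft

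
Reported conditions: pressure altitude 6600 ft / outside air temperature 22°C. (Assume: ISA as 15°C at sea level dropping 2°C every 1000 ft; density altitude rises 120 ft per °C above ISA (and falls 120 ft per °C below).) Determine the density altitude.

9024 ft

ISA temperature at 6600 ft = 15 − 2 × (6600/1000) = 1.8°C.
ISA deviation = 22 − 1.8 = +20.2°C.
Density altitude = 6600 + 120 × (20.2) = 6600 + (+2424) = 9024 ft.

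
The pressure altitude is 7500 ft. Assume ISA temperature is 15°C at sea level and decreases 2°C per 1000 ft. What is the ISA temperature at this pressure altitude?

ISA temperature = 15 − 2 × (7500/1000) = 15 − 15 = 0°C.

0°C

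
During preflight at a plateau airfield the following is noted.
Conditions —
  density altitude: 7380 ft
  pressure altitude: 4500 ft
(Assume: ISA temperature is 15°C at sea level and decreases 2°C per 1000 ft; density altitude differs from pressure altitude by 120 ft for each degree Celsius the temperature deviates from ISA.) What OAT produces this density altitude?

Density altitude − pressure altitude = 7380 − 4500 = +2880 ft.
At 120 ft/°C that is an ISA deviation of 2880/120 = +24°C.
ISA temperature at 4500 ft = 15 − 2 × (4500/1000) = 6°C.
OAT = ISA + deviation = 6 + (+24) = 30°C.

30°C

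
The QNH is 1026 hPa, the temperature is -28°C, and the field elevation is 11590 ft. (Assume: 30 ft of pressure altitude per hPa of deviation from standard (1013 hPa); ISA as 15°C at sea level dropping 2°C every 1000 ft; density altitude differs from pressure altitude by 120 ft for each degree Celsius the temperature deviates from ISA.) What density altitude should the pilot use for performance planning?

8728 ft

Pressure altitude = 11590 + (1013 − 1026) × 30 = 11590 + (-390) = 11200 ft.
ISA temperature at 11200 ft = 15 − 2 × (11200/1000) = -7.4°C.
ISA deviation = -28 − (-7.4) = -20.6°C.
Density altitude = 11200 + 120 × (-20.6) = 8728 ft.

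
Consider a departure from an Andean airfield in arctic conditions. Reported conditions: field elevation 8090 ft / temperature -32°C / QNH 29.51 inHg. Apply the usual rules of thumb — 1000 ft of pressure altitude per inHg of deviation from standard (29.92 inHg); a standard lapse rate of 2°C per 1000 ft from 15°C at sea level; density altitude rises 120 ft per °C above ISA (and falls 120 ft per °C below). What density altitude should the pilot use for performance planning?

Pressure altitude = 8090 + (29.92 − 29.51) × 1000 = 8090 + (+410) = 8500 ft.
ISA temperature at 8500 ft = 15 − 2 × (8500/1000) = -2°C.
ISA deviation = -32 − (-2) = -30°C.
Density altitude = 8500 + 120 × (-30) = 4900 ft.

4900 ft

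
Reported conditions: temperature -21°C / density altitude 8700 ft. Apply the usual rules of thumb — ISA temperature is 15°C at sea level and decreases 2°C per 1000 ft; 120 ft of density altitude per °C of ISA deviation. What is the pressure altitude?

DA = PA + 120 × (OAT − (15 − 2·PA/1000)) = PA + 120·OAT − 1800 + 0.24·PA = 1.24·PA + 120·OAT − 1800.
So 1.24·PA = 8700 − 120 × (-21) + 1800 = 13020.
PA = 13020 / 1.24 = 10500 ft.

10500 ft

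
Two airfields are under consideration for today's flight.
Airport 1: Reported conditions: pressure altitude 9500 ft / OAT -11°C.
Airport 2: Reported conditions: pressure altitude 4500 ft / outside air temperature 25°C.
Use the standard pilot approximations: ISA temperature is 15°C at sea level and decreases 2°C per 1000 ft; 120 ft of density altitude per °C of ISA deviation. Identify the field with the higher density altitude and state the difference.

Airport 1: ISA temp = -4°C, deviation -7°C, DA = 9500 + 120 × (-7) = 8660 ft.
Airport 2: ISA temp = 6°C, deviation +19°C, DA = 4500 + 120 × 19 = 6780 ft.
Airport 1 is higher by 8660 − 6780 = 1880 ft.

Airport 1 by 1880 ft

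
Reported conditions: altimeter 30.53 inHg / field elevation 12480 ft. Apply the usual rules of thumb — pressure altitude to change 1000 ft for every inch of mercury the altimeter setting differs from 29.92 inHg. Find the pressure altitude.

Pressure correction = (29.92 − 30.53) × 1000 = -610 ft.
Pressure altitude = 12480 + (-610) = 11870 ft.

11870 ft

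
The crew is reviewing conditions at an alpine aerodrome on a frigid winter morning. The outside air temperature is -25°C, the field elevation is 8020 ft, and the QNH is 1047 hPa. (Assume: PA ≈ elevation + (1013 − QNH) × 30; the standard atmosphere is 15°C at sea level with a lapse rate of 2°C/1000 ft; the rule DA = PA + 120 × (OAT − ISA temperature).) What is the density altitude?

3880 ft

Pressure altitude = 8020 + (1013 − 1047) × 30 = 8020 + (-1020) = 7000 ft.
ISA temperature at 7000 ft = 15 − 2 × (7000/1000) = 1°C.
ISA deviation = -25 − 1 = -26°C.
Density altitude = 7000 + 120 × (-26) = 3880 ft.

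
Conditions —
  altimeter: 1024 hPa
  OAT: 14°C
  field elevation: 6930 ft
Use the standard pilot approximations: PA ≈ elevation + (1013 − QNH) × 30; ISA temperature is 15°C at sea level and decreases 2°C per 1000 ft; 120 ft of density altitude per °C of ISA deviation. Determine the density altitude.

Pressure altitude = 6930 + (1013 − 1024) × 30 = 6930 + (-330) = 6600 ft.
ISA temperature at 6600 ft = 15 − 2 × (6600/1000) = 1.8°C.
ISA deviation = 14 − 1.8 = +12.2°C.
Density altitude = 6600 + 120 × (12.2) = 8064 ft.

8064 ft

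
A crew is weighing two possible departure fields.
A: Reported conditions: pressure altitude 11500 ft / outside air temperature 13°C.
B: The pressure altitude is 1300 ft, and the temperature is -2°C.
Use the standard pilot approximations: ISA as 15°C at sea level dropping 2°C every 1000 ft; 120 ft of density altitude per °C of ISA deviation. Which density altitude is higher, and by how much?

A: ISA temp = -8°C, deviation +21°C, DA = 11500 + 120 × 21 = 14020 ft.
B: ISA temp = 12.4°C, deviation -14.4°C, DA = 1300 + 120 × (-14.4) = -428 ft.
A is higher by 14020 − (-428) = 14448 ft.

A by 14448 ft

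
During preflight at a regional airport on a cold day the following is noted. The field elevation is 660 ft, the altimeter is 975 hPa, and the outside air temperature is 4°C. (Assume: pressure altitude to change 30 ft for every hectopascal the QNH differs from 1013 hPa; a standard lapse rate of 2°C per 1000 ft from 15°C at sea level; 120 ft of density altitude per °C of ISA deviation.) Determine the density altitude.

Pressure altitude = 660 + (1013 − 975) × 30 = 660 + (+1140) = 1800 ft.
ISA temperature at 1800 ft = 15 − 2 × (1800/1000) = 11.4°C.
ISA deviation = 4 − 11.4 = -7.4°C.
Density altitude = 1800 + 120 × (-7.4) = 912 ft.

912 ft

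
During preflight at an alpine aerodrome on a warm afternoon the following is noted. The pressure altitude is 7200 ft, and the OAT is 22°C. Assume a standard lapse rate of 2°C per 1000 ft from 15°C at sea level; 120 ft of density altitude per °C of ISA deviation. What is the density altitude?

9768 ft

ISA temperature at 7200 ft = 15 − 2 × (7200/1000) = 0.6°C.
ISA deviation = 22 − 0.6 = +21.4°C.
Density altitude = 7200 + 120 × (21.4) = 7200 + (+2568) = 9768 ft.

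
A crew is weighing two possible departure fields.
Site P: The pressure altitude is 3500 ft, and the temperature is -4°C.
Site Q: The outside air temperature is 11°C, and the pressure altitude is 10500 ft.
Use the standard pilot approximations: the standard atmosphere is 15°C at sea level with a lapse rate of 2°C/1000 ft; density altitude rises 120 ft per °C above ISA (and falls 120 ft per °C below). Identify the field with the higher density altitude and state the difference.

Site Q by 10480 ft

Site P: ISA temp = 8°C, deviation -12°C, DA = 3500 + 120 × (-12) = 2060 ft.
Site Q: ISA temp = -6°C, deviation +17°C, DA = 10500 + 120 × 17 = 12540 ft.
Site Q is higher by 12540 − 2060 = 10480 ft.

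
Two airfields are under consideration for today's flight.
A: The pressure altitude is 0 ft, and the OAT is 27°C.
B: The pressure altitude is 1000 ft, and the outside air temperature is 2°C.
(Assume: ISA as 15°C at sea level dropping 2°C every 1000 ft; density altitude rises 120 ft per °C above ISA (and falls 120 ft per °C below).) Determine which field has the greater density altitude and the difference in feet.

A by 1760 ft

A: ISA temp = 15°C, deviation +12°C, DA = 0 + 120 × 12 = 1440 ft.
B: ISA temp = 13°C, deviation -11°C, DA = 1000 + 120 × (-11) = -320 ft.
A is higher by 1440 − (-320) = 1760 ft.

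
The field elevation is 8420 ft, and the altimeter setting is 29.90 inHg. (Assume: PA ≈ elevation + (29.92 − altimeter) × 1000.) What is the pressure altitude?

8440 ft

Pressure correction = (29.92 − 29.90) × 1000 = +20 ft.
Pressure altitude = 8420 + (+20) = 8440 ft.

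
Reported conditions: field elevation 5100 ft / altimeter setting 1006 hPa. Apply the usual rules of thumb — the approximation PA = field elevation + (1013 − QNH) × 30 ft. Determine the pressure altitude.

5310 ft

Pressure correction = (1013 − 1006) × 30 = +210 ft.
Pressure altitude = 5100 + (+210) = 5310 ft.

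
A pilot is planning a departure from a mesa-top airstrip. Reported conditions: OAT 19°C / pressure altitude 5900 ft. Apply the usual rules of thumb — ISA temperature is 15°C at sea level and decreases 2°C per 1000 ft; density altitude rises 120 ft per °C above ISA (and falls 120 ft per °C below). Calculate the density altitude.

7796 ft

ISA temperature at 5900 ft = 15 − 2 × (5900/1000) = 3.2°C.
ISA deviation = 19 − 3.2 = +15.8°C.
Density altitude = 5900 + 120 × (15.8) = 5900 + (+1896) = 7796 ft.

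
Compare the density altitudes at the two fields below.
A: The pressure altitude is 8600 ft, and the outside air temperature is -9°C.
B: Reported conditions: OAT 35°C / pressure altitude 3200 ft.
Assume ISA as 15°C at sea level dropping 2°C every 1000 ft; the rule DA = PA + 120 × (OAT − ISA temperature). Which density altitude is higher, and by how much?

A by 1416 ft

A: ISA temp = -2.2°C, deviation -6.8°C, DA = 8600 + 120 × (-6.8) = 7784 ft.
B: ISA temp = 8.6°C, deviation +26.4°C, DA = 3200 + 120 × 26.4 = 6368 ft.
A is higher by 7784 − 6368 = 1416 ft.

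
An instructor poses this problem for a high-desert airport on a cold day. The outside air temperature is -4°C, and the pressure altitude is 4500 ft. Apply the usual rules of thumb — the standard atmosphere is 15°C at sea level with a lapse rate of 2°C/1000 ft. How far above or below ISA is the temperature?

ISA temperature at 4500 ft = 15 − 2 × (4500/1000) = 6°C.
Deviation = OAT − ISA = -4 − 6 = -10°C.

ISA-10°C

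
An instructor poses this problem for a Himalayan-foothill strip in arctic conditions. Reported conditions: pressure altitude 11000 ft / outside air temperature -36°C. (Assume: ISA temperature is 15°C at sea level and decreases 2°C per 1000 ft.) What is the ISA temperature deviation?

ISA-29°C

ISA temperature at 11000 ft = 15 − 2 × (11000/1000) = -7°C.
Deviation = OAT − ISA = -36 − (-7) = -29°C.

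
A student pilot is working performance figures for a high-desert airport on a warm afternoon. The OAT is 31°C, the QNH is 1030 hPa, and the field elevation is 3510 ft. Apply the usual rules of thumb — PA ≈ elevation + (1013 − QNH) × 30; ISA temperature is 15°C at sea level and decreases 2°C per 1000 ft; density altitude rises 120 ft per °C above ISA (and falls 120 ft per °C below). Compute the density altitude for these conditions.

Pressure altitude = 3510 + (1013 − 1030) × 30 = 3510 + (-510) = 3000 ft.
ISA temperature at 3000 ft = 15 − 2 × (3000/1000) = 9°C.
ISA deviation = 31 − 9 = +22°C.
Density altitude = 3000 + 120 × (22) = 5640 ft.

5640 ft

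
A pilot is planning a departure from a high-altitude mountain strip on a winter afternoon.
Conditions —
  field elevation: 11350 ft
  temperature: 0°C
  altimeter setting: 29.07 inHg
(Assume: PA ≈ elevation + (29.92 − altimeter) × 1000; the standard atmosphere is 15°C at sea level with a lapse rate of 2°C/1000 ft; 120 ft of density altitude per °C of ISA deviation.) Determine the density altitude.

Pressure altitude = 11350 + (29.92 − 29.07) × 1000 = 11350 + (+850) = 12200 ft.
ISA temperature at 12200 ft = 15 − 2 × (12200/1000) = -9.4°C.
ISA deviation = 0 − (-9.4) = +9.4°C.
Density altitude = 12200 + 120 × (9.4) = 13328 ft.

13328 ft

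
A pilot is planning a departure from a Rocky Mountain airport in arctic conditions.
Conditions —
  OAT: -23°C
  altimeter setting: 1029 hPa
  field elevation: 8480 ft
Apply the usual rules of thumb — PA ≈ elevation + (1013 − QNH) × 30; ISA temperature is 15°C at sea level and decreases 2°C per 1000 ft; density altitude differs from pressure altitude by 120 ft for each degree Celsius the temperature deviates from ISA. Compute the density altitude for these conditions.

5360 ft

Pressure altitude = 8480 + (1013 − 1029) × 30 = 8480 + (-480) = 8000 ft.
ISA temperature at 8000 ft = 15 − 2 × (8000/1000) = -1°C.
ISA deviation = -23 − (-1) = -22°C.
Density altitude = 8000 + 120 × (-22) = 5360 ft.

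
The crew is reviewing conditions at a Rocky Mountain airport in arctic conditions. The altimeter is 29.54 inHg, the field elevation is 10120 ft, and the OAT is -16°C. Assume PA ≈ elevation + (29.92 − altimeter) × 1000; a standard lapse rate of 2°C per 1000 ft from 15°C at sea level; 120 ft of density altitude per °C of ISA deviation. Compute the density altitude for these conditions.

Pressure altitude = 10120 + (29.92 − 29.54) × 1000 = 10120 + (+380) = 10500 ft.
ISA temperature at 10500 ft = 15 − 2 × (10500/1000) = -6°C.
ISA deviation = -16 − (-6) = -10°C.
Density altitude = 10500 + 120 × (-10) = 9300 ft.

9300 ft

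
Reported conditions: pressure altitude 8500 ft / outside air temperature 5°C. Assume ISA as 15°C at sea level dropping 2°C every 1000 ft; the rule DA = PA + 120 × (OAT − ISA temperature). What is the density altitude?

9340 ft

ISA temperature at 8500 ft = 15 − 2 × (8500/1000) = -2°C.
ISA deviation = 5 − (-2) = +7°C.
Density altitude = 8500 + 120 × (7) = 8500 + (+840) = 9340 ft.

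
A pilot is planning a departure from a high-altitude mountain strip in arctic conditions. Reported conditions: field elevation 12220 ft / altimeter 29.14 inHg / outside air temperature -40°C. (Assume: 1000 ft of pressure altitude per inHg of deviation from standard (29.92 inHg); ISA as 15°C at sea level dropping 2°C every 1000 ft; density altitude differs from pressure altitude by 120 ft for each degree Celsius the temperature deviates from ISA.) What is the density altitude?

9520 ft

Pressure altitude = 12220 + (29.92 − 29.14) × 1000 = 12220 + (+780) = 13000 ft.
ISA temperature at 13000 ft = 15 − 2 × (13000/1000) = -11°C.
ISA deviation = -40 − (-11) = -29°C.
Density altitude = 13000 + 120 × (-29) = 9520 ft.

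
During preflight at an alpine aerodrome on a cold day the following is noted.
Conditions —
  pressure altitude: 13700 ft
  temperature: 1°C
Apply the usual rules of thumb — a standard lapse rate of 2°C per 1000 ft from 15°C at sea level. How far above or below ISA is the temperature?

ISA+13.4°C

ISA temperature at 13700 ft = 15 − 2 × (13700/1000) = -12.4°C.
Deviation = OAT − ISA = 1 − (-12.4) = +13.4°C.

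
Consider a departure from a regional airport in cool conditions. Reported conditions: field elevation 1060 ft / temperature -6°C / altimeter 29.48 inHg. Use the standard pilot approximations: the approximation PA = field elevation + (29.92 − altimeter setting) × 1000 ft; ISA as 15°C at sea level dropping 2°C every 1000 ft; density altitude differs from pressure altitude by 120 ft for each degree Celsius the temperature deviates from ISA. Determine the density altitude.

Pressure altitude = 1060 + (29.92 − 29.48) × 1000 = 1060 + (+440) = 1500 ft.
ISA temperature at 1500 ft = 15 − 2 × (1500/1000) = 12°C.
ISA deviation = -6 − 12 = -18°C.
Density altitude = 1500 + 120 × (-18) = -660 ft.

-660 ft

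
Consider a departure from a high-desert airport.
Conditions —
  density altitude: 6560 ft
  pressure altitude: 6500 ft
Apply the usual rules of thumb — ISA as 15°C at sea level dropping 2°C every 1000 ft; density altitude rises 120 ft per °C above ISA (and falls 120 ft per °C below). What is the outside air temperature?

Density altitude − pressure altitude = 6560 − 6500 = +60 ft.
At 120 ft/°C that is an ISA deviation of 60/120 = +0.5°C.
ISA temperature at 6500 ft = 15 − 2 × (6500/1000) = 2°C.
OAT = ISA + deviation = 2 + (+0.5) = 2.5°C.

2.5°C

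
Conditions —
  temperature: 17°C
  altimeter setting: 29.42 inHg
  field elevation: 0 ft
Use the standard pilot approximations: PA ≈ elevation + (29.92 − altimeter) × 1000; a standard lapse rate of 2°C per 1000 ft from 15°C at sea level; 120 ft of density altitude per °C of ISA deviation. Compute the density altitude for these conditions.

860 ft

Pressure altitude = 0 + (29.92 − 29.42) × 1000 = 0 + (+500) = 500 ft.
ISA temperature at 500 ft = 15 − 2 × (500/1000) = 14°C.
ISA deviation = 17 − 14 = +3°C.
Density altitude = 500 + 120 × (3) = 860 ft.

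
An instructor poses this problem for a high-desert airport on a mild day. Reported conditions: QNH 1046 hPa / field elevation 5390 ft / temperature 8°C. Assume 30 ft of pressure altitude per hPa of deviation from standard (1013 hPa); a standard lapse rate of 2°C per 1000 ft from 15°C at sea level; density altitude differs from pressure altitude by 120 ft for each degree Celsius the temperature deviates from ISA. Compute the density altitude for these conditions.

4616 ft

Pressure altitude = 5390 + (1013 − 1046) × 30 = 5390 + (-990) = 4400 ft.
ISA temperature at 4400 ft = 15 − 2 × (4400/1000) = 6.2°C.
ISA deviation = 8 − 6.2 = +1.8°C.
Density altitude = 4400 + 120 × (1.8) = 4616 ft.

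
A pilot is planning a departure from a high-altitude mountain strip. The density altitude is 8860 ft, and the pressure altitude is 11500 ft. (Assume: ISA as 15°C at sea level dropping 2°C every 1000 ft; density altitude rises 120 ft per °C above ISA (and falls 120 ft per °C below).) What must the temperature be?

-30°C

Density altitude − pressure altitude = 8860 − 11500 = -2640 ft.
At 120 ft/°C that is an ISA deviation of -2640/120 = -22°C.
ISA temperature at 11500 ft = 15 − 2 × (11500/1000) = -8°C.
OAT = ISA + deviation = -8 + (-22) = -30°C.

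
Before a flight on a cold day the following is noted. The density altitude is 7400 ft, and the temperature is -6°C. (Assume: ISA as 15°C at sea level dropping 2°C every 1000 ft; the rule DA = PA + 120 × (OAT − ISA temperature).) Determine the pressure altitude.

8000 ft

DA = PA + 120 × (OAT − (15 − 2·PA/1000)) = PA + 120·OAT − 1800 + 0.24·PA = 1.24·PA + 120·OAT − 1800.
So 1.24·PA = 7400 − 120 × (-6) + 1800 = 9920.
PA = 9920 / 1.24 = 8000 ft.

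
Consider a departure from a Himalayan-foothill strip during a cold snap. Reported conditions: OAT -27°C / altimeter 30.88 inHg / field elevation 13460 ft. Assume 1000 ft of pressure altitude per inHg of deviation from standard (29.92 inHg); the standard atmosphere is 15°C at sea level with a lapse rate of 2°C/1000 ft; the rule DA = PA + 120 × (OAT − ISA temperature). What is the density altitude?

Pressure altitude = 13460 + (29.92 − 30.88) × 1000 = 13460 + (-960) = 12500 ft.
ISA temperature at 12500 ft = 15 − 2 × (12500/1000) = -10°C.
ISA deviation = -27 − (-10) = -17°C.
Density altitude = 12500 + 120 × (-17) = 10460 ft.

10460 ft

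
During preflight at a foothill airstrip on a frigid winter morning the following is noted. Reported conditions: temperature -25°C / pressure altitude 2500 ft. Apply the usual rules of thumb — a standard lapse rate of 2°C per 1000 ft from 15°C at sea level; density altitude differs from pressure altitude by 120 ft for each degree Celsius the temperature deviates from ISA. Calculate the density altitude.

-1700 ft

ISA temperature at 2500 ft = 15 − 2 × (2500/1000) = 10°C.
ISA deviation = -25 − 10 = -35°C.
Density altitude = 2500 + 120 × (-35) = 2500 + (-4200) = -1700 ft.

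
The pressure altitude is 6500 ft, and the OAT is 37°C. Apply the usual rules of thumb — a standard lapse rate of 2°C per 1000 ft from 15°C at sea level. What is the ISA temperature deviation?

ISA+35°C

ISA temperature at 6500 ft = 15 − 2 × (6500/1000) = 2°C.
Deviation = OAT − ISA = 37 − 2 = +35°C.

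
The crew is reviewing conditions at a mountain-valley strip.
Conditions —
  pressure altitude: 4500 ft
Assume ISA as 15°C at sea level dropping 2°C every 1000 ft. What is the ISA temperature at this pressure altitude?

ISA temperature = 15 − 2 × (4500/1000) = 15 − 9 = 6°C.

6°C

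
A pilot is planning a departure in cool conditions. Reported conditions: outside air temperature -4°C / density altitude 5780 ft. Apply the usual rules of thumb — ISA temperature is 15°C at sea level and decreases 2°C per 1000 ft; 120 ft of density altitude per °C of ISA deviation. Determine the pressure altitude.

6500 ft

DA = PA + 120 × (OAT − (15 − 2·PA/1000)) = PA + 120·OAT − 1800 + 0.24·PA = 1.24·PA + 120·OAT − 1800.
So 1.24·PA = 5780 − 120 × (-4) + 1800 = 8060.
PA = 8060 / 1.24 = 6500 ft.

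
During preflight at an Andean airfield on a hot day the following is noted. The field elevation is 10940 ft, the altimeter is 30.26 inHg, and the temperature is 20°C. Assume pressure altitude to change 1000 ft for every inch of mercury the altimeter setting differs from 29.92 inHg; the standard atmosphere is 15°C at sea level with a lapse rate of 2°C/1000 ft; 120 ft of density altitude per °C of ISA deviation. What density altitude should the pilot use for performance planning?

Pressure altitude = 10940 + (29.92 − 30.26) × 1000 = 10940 + (-340) = 10600 ft.
ISA temperature at 10600 ft = 15 − 2 × (10600/1000) = -6.2°C.
ISA deviation = 20 − (-6.2) = +26.2°C.
Density altitude = 10600 + 120 × (26.2) = 13744 ft.

13744 ft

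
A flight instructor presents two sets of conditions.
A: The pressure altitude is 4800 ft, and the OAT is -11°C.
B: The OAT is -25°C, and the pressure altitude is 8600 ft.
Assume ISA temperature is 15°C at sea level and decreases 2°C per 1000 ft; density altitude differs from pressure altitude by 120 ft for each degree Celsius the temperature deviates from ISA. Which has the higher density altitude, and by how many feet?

A: ISA temp = 5.4°C, deviation -16.4°C, DA = 4800 + 120 × (-16.4) = 2832 ft.
B: ISA temp = -2.2°C, deviation -22.8°C, DA = 8600 + 120 × (-22.8) = 5864 ft.
B is higher by 5864 − 2832 = 3032 ft.

B by 3032 ft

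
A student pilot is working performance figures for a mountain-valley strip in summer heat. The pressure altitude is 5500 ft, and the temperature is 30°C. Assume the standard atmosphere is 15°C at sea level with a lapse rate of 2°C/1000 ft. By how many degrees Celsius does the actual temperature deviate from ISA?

ISA+26°C

ISA temperature at 5500 ft = 15 − 2 × (5500/1000) = 4°C.
Deviation = OAT − ISA = 30 − 4 = +26°C.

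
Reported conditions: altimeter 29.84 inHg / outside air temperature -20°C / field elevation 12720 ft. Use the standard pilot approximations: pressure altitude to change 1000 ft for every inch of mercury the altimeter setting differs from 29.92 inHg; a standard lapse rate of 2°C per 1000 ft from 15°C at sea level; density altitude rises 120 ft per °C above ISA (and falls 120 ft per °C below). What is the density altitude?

Pressure altitude = 12720 + (29.92 − 29.84) × 1000 = 12720 + (+80) = 12800 ft.
ISA temperature at 12800 ft = 15 − 2 × (12800/1000) = -10.6°C.
ISA deviation = -20 − (-10.6) = -9.4°C.
Density altitude = 12800 + 120 × (-9.4) = 11672 ft.

11672 ft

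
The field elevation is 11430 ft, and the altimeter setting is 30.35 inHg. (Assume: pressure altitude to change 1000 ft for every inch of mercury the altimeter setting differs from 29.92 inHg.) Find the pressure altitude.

Pressure correction = (29.92 − 30.35) × 1000 = -430 ft.
Pressure altitude = 11430 + (-430) = 11000 ft.

11000 ft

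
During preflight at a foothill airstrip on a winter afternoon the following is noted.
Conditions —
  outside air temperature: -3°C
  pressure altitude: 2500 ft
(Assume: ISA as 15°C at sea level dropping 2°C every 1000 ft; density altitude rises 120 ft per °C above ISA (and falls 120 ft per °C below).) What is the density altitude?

940 ft

ISA temperature at 2500 ft = 15 − 2 × (2500/1000) = 10°C.
ISA deviation = -3 − 10 = -13°C.
Density altitude = 2500 + 120 × (-13) = 2500 + (-1560) = 940 ft.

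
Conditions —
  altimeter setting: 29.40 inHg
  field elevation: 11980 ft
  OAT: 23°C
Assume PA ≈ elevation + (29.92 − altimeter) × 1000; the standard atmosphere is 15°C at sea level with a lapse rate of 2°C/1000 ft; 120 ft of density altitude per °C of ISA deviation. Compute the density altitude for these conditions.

16460 ft

Pressure altitude = 11980 + (29.92 − 29.40) × 1000 = 11980 + (+520) = 12500 ft.
ISA temperature at 12500 ft = 15 − 2 × (12500/1000) = -10°C.
ISA deviation = 23 − (-10) = +33°C.
Density altitude = 12500 + 120 × (33) = 16460 ft.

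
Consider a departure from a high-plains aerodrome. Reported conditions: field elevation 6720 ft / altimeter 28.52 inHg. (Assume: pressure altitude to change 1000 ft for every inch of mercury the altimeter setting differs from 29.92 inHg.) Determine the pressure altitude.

8120 ft

Pressure correction = (29.92 − 28.52) × 1000 = +1400 ft.
Pressure altitude = 6720 + (+1400) = 8120 ft.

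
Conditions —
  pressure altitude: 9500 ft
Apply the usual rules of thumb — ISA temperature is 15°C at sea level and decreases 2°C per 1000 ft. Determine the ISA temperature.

ISA temperature = 15 − 2 × (9500/1000) = 15 − 19 = -4°C.

-4°C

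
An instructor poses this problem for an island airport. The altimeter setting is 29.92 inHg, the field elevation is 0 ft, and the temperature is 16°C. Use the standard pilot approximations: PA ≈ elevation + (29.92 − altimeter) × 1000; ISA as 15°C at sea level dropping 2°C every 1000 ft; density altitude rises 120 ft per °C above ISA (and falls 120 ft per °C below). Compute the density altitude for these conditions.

Pressure altitude = 0 + (29.92 − 29.92) × 1000 = 0 + (0) = 0 ft.
ISA temperature at 0 ft = 15 − 2 × (0/1000) = 15°C.
ISA deviation = 16 − 15 = +1°C.
Density altitude = 0 + 120 × (1) = 120 ft.

120 ft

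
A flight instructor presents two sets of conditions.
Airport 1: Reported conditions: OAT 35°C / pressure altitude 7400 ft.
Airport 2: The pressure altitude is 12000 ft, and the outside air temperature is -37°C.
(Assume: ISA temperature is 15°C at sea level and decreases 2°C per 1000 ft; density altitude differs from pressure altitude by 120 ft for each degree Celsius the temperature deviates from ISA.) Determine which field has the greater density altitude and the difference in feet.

Airport 1: ISA temp = 0.2°C, deviation +34.8°C, DA = 7400 + 120 × 34.8 = 11576 ft.
Airport 2: ISA temp = -9°C, deviation -28°C, DA = 12000 + 120 × (-28) = 8640 ft.
Airport 1 is higher by 11576 − 8640 = 2936 ft.

Airport 1 by 2936 ft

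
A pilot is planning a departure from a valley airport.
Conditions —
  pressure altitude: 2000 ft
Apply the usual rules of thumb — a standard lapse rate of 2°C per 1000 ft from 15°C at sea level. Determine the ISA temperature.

ISA temperature = 15 − 2 × (2000/1000) = 15 − 4 = 11°C.

11°C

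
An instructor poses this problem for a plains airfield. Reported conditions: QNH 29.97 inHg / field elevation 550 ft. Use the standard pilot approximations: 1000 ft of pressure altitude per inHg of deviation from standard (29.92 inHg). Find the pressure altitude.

Pressure correction = (29.92 − 29.97) × 1000 = -50 ft.
Pressure altitude = 550 + (-50) = 500 ft.

500 ft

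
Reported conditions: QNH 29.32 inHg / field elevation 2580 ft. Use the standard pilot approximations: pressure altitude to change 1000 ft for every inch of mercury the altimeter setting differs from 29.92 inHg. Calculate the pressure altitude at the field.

Pressure correction = (29.92 − 29.32) × 1000 = +600 ft.
Pressure altitude = 2580 + (+600) = 3180 ft.

3180 ft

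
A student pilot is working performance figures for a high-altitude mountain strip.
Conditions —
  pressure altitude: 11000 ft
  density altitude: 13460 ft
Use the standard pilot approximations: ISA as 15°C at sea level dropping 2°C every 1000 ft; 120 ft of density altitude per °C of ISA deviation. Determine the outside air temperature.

13.5°C

Density altitude − pressure altitude = 13460 − 11000 = +2460 ft.
At 120 ft/°C that is an ISA deviation of 2460/120 = +20.5°C.
ISA temperature at 11000 ft = 15 − 2 × (11000/1000) = -7°C.
OAT = ISA + deviation = -7 + (+20.5) = 13.5°C.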